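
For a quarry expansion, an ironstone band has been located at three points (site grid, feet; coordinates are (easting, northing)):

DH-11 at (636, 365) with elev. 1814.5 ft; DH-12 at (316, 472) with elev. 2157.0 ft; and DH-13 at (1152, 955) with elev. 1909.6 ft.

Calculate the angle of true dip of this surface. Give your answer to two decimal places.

Two edge vectors: DH-11→DH-12 = (-320, 107, 342.5), DH-11→DH-13 = (516, 590, 95.1).
Normal n = (DH-11→DH-12) × (DH-11→DH-13) = (-191899.3, 207162, -244012).
So ∂z/∂E = −n_x/n_z = −0.78643 and ∂z/∂N = −n_y/n_z = 0.84898.
Gradient magnitude |∇z| = √(a² + b²) = √(0.61848 + 0.72077) = 1.15726.
True dip = arctan(1.15726) = 49.17°, dipping toward SE (azimuth ≈ 137°).

49.17°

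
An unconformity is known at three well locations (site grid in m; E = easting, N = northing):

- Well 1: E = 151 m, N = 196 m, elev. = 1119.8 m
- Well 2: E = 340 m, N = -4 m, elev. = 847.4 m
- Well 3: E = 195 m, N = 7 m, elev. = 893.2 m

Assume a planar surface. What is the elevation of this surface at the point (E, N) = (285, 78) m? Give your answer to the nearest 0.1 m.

Two edge vectors: Well 1→Well 2 = (189, -200, -272.4), Well 1→Well 3 = (44, -189, -226.6).
Normal n = (Well 1→Well 2) × (Well 1→Well 3) = (-6163.6, 30841.8, -26921).
So ∂z/∂E = −n_x/n_z = −0.22895 and ∂z/∂N = −n_y/n_z = 1.14564.
Intercept c from Well 1: 1119.8 + 34.57 − 224.55 = 929.83.
At (285, 78): z = −65.3 + 89.4 + 929.83 = 953.9 m.

953.9 m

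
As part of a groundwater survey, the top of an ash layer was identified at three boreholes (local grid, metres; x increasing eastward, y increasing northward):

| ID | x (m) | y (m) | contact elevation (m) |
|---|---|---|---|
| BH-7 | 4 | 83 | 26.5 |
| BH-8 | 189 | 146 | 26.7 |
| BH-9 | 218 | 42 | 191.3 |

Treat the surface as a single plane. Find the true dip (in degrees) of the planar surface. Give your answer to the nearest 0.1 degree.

56.8°

Two edge vectors: BH-7→BH-8 = (185, 63, 0.2), BH-7→BH-9 = (214, -41, 164.8).
Normal n = (BH-7→BH-8) × (BH-7→BH-9) = (10390.6, -30445.2, -21067).
So ∂z/∂x = −n_x/n_z = 0.49322 and ∂z/∂y = −n_y/n_z = −1.44516.
Gradient magnitude |∇z| = √(a² + b²) = √(0.24326 + 2.08849) = 1.52701.
True dip = arctan(1.52701) = 56.8°, dipping toward NNW (azimuth ≈ 341°).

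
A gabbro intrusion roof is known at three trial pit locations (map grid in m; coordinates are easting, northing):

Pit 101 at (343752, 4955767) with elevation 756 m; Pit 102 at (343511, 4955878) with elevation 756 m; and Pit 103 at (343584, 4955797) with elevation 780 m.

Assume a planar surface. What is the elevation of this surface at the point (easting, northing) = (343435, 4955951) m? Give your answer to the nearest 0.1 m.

Let the plane be z = a·easting + b·northing + c.
Pit 102−Pit 101: −241a + 111b = 0;  Pit 103−Pit 101: −168a + 30b = 24.
Solving gives a = −0.233315817, b = −0.506568576.
Then c = 756 − a·343752 − b·4955767 = 2591394.61.
At (343435, 4955951): z = −80128.8 − 2510529.0 + 2591394.61 = 736.8 m.

736.8 m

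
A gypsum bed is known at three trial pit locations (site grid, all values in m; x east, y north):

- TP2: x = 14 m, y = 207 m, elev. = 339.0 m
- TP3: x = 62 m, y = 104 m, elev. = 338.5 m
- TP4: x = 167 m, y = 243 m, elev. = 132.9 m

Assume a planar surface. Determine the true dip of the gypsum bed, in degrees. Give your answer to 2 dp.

53.23°

Two edge vectors: TP2→TP3 = (48, -103, -0.5), TP2→TP4 = (153, 36, -206.1).
Normal n = (TP2→TP3) × (TP2→TP4) = (21246.3, 9816.3, 17487).
So ∂z/∂x = −n_x/n_z = −1.21498 and ∂z/∂y = −n_y/n_z = −0.56135.
Gradient magnitude |∇z| = √(a² + b²) = √(1.47617 + 0.31511) = 1.33839.
True dip = arctan(1.33839) = 53.23°, dipping toward ENE (azimuth ≈ 065°).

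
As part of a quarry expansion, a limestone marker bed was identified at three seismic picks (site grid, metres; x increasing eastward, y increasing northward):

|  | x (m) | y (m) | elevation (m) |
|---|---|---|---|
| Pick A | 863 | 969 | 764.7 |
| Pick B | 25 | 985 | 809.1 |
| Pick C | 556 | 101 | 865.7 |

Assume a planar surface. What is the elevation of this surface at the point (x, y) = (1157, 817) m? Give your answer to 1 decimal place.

Two edge vectors: Pick A→Pick B = (-838, 16, 44.4), Pick A→Pick C = (-307, -868, 101).
Normal n = (Pick A→Pick B) × (Pick A→Pick C) = (40155.2, 71007.2, 732296).
So ∂z/∂x = −n_x/n_z = −0.054835 and ∂z/∂y = −n_y/n_z = −0.096965.
Intercept c from Pick A: 764.7 + 47.32 + 93.96 = 905.98.
At (1157, 817): z = −63.4 − 79.2 + 905.98 = 763.3 m.

763.3 m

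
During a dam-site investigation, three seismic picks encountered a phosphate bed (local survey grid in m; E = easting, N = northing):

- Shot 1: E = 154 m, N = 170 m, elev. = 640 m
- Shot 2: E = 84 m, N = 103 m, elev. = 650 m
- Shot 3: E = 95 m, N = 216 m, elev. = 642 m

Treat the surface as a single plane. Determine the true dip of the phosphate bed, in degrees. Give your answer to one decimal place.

5.9°

Let the plane be z = a·E + b·N + c.
Shot 2−Shot 1: −70a − 67b = 10;  Shot 3−Shot 1: −59a + 46b = 2.
Solving gives a = −0.08281, b = −0.06274.
Gradient magnitude |∇z| = √(a² + b²) = √(0.00686 + 0.00394) = 0.10389.
True dip = arctan(0.10389) = 5.9°, dipping toward NE (azimuth ≈ 053°).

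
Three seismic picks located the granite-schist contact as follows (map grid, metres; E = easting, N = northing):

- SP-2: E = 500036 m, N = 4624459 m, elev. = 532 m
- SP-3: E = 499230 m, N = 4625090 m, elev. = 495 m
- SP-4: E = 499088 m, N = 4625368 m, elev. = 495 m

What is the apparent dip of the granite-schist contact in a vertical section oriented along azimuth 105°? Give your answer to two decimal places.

3.65°

Let the plane be z = a·E + b·N + c.
SP-3−SP-2: −806a + 631b = −37;  SP-4−SP-2: −948a + 909b = −37.
Solving gives a = 0.07650, b = 0.03907.
Unit vector along 105° is (sin 105°, cos 105°) = (0.9659, -0.2588).
Slope in that direction = a·(0.9659) + b·(-0.2588) = 0.06378.
Apparent dip = arctan|0.06378| = 3.65° (true dip is 4.9°, so apparent ≤ true as expected).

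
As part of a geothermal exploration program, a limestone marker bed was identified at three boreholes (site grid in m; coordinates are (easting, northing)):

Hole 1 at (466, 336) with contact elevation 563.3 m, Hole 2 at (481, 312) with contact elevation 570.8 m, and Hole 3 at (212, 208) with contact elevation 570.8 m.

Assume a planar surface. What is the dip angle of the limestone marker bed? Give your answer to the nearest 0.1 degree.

15.1°

Let the plane be z = a·E + b·N + c.
Hole 2−Hole 1: 15a − 24b = 7.5;  Hole 3−Hole 1: −254a − 128b = 7.5.
Solving gives a = 0.09731, b = −0.25168.
Gradient magnitude |∇z| = √(a² + b²) = √(0.00947 + 0.06334) = 0.26984.
True dip = arctan(0.26984) = 15.1°, dipping toward NNW (azimuth ≈ 339°).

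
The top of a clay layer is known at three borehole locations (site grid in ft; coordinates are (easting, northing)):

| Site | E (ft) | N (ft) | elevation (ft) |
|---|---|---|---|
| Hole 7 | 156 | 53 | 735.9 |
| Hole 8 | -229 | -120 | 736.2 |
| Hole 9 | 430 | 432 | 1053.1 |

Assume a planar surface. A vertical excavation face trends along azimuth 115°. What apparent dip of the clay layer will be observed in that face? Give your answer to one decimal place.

45.9°

Let the plane be z = a·E + b·N + c.
Hole 8−Hole 7: −385a − 173b = 0.3;  Hole 9−Hole 7: 274a + 379b = 317.2.
Solving gives a = −0.55819, b = 1.24049.
Unit vector along 115° is (sin 115°, cos 115°) = (0.9063, -0.4226).
Slope in that direction = a·(0.9063) + b·(-0.4226) = −1.03015.
Apparent dip = arctan|1.03015| = 45.9° (true dip is 53.7°, so apparent ≤ true as expected).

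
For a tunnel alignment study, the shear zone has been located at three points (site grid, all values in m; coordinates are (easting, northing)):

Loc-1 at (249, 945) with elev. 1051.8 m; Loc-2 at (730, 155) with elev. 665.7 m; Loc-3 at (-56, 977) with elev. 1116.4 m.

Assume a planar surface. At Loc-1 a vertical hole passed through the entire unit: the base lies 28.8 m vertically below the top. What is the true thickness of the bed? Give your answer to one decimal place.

26.5 m

Two edge vectors: Loc-1→Loc-2 = (481, -790, -386.1), Loc-1→Loc-3 = (-305, 32, 64.6).
Normal n = (Loc-1→Loc-2) × (Loc-1→Loc-3) = (-38678.8, 86687.9, -225558).
So ∂z/∂E = −n_x/n_z = −0.17148 and ∂z/∂N = −n_y/n_z = 0.38433.
|∇z| = √(a²+b²) = 0.42085, so dip δ = arctan(0.42085) = 22.82°.
True thickness = vertical thickness × cos δ = 28.8 × cos 22.82° = 26.5 m.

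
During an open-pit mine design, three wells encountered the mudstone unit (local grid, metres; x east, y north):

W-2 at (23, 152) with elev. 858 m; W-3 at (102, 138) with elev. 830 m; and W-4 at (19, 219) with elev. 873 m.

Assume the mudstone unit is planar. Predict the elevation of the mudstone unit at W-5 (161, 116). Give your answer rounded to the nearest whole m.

807 m

Two edge vectors: W-2→W-3 = (79, -14, -28), W-2→W-4 = (-4, 67, 15).
Normal n = (W-2→W-3) × (W-2→W-4) = (1666, -1073, 5237).
So ∂z/∂x = −n_x/n_z = −0.31812 and ∂z/∂y = −n_y/n_z = 0.20489.
Intercept c from W-2: 858 + 7.32 − 31.14 = 834.17.
At (161, 116): z = −51.2 + 23.8 + 834.17 = 806.7 m.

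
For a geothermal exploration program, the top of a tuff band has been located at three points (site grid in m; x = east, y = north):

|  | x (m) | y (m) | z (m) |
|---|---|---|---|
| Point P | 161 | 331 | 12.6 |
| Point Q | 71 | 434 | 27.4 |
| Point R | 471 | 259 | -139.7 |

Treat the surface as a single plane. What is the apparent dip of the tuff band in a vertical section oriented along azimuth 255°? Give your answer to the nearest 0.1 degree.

32.9°

Two edge vectors: Point P→Point Q = (-90, 103, 14.8), Point P→Point R = (310, -72, -152.3).
Normal n = (Point P→Point Q) × (Point P→Point R) = (-14621.3, -9119, -25450).
So ∂z/∂x = −n_x/n_z = −0.57451 and ∂z/∂y = −n_y/n_z = −0.35831.
Unit vector along 255° is (sin 255°, cos 255°) = (-0.9659, -0.2588).
Slope in that direction = a·(-0.9659) + b·(-0.2588) = 0.64767.
Apparent dip = arctan|0.64767| = 32.9° (true dip is 34.1°, so apparent ≤ true as expected).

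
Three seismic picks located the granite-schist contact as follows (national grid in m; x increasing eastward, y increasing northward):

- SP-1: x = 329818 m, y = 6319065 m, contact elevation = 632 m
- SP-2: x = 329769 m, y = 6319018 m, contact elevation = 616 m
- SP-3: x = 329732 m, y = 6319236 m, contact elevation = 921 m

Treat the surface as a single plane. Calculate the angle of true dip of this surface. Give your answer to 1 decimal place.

Let the plane be z = a·x + b·y + c.
SP-2−SP-1: −49a − 47b = −16;  SP-3−SP-1: −86a + 171b = 289.
Solving gives a = −0.87328, b = 1.25087.
Gradient magnitude |∇z| = √(a² + b²) = √(0.76262 + 1.56466) = 1.52554.
True dip = arctan(1.52554) = 56.8°, dipping toward SE (azimuth ≈ 145°).

56.8°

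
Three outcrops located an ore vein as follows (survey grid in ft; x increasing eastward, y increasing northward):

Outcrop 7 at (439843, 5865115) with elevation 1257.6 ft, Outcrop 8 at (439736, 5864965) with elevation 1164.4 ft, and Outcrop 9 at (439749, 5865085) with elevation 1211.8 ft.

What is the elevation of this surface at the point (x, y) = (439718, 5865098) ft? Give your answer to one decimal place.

1204.8 ft

Let the plane be z = a·x + b·y + c.
Outcrop 8−Outcrop 7: −107a − 150b = −93.2;  Outcrop 9−Outcrop 7: −94a − 30b = −45.8.
Solving gives a = 0.374104683, b = 0.354471993.
Then c = 1257.6 − a·439843 − b·5865115 = −2242308.73.
At (439718, 5865098): z = 164500.6 + 2079013.0 − 2242308.73 = 1204.8 ft.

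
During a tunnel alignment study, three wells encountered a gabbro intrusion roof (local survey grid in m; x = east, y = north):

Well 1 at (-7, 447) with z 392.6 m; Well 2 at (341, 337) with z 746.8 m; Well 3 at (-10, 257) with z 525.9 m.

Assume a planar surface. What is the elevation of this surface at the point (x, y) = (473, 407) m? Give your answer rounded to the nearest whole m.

Let the plane be z = a·x + b·y + c.
Well 2−Well 1: 348a − 110b = 354.2;  Well 3−Well 1: −3a − 190b = 133.3.
Solving gives a = 0.79210, b = −0.71409.
Then c = 392.6 − a·-7 − b·447 = 717.34.
At (473, 407): z = 374.7 − 290.6 + 717.34 = 801.4 m.

801 m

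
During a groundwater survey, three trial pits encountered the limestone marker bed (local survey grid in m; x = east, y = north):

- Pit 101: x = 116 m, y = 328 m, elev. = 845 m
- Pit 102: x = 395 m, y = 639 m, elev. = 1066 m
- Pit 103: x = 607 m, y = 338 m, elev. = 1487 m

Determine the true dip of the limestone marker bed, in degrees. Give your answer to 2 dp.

Let the plane be z = a·x + b·y + c.
Pit 102−Pit 101: 279a + 311b = 221;  Pit 103−Pit 101: 491a + 10b = 642.
Solving gives a = 1.31713, b = −0.47099.
Gradient magnitude |∇z| = √(a² + b²) = √(1.73483 + 0.22183) = 1.39881.
True dip = arctan(1.39881) = 54.44°, dipping toward WNW (azimuth ≈ 290°).

54.44°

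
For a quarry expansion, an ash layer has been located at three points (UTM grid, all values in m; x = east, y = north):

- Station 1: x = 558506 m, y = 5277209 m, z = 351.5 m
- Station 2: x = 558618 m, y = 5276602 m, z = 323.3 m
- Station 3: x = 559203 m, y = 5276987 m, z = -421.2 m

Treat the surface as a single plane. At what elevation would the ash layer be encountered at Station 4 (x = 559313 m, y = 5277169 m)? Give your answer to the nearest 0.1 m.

-579.6 m

Two edge vectors: Station 1→Station 2 = (112, -607, -28.2), Station 1→Station 3 = (697, -222, -772.7).
Normal n = (Station 1→Station 2) × (Station 1→Station 3) = (462768.5, 66887, 398215).
So ∂z/∂x = −n_x/n_z = −1.162107153 and ∂z/∂y = −n_y/n_z = −0.167967053.
Intercept c from Station 1: 351.5 + 649043.82 + 886397.24 = 1535792.56.
At (559313, 5277169): z = −649981.6 − 886390.5 + 1535792.56 = -579.6 m.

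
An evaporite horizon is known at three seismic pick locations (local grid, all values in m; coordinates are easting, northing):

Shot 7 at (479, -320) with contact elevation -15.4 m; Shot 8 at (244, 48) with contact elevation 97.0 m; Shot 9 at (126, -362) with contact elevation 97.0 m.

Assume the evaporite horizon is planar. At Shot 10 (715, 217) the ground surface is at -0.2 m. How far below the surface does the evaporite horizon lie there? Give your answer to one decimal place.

42.1 m

Let the plane be z = a·easting + b·northing + c.
Shot 8−Shot 7: −235a + 368b = 112.4;  Shot 9−Shot 7: −353a − 42b = 112.4.
Solving gives a = −0.32970, b = 0.09489.
Then c = -15.4 − a·479 − b·-320 = 172.89.
At (715, 217): z_contact = −235.74 + 20.59 + 172.89 = -42.25 m.
Depth below ground = -0.2 − (-42.25) = 42.1 m.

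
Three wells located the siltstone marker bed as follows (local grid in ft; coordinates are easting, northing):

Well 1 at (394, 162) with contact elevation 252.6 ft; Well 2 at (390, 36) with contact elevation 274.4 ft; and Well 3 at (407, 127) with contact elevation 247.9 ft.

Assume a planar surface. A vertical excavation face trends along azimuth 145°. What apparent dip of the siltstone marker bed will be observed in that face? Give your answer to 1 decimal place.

Two edge vectors: Well 1→Well 2 = (-4, -126, 21.8), Well 1→Well 3 = (13, -35, -4.7).
Normal n = (Well 1→Well 2) × (Well 1→Well 3) = (1355.2, 264.6, 1778).
So ∂z/∂easting = −n_x/n_z = −0.76220 and ∂z/∂northing = −n_y/n_z = −0.14882.
Unit vector along 145° is (sin 145°, cos 145°) = (0.5736, -0.8192).
Slope in that direction = a·(0.5736) + b·(-0.8192) = −0.31528.
Apparent dip = arctan|0.31528| = 17.5° (true dip is 37.8°, so apparent ≤ true as expected).

17.5°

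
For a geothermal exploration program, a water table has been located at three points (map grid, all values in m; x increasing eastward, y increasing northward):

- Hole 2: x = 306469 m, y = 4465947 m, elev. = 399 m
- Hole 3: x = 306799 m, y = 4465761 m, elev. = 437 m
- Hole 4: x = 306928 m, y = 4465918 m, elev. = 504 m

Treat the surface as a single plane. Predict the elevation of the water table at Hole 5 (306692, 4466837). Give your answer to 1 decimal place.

655.2 m

Let the plane be z = a·x + b·y + c.
Hole 3−Hole 2: 330a − 186b = 38;  Hole 4−Hole 2: 459a − 29b = 105.
Solving gives a = 0.243100628, b = 0.227006490.
Then c = 399 − a·306469 − b·4465947 = −1087902.76.
At (306692, 4466837): z = 74557.0 + 1014001.0 − 1087902.76 = 655.2 m.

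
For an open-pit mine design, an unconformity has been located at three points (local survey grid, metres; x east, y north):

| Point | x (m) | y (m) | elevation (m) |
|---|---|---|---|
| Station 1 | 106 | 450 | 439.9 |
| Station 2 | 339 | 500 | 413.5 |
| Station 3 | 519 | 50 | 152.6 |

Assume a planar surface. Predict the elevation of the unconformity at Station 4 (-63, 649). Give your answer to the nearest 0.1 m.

574.8 m

Two edge vectors: Station 1→Station 2 = (233, 50, -26.4), Station 1→Station 3 = (413, -400, -287.3).
Normal n = (Station 1→Station 2) × (Station 1→Station 3) = (-24925, 56037.7, -113850).
So ∂z/∂x = −n_x/n_z = −0.21893 and ∂z/∂y = −n_y/n_z = 0.49221.
Intercept c from Station 1: 439.9 + 23.21 − 221.49 = 241.61.
At (-63, 649): z = 13.8 + 319.4 + 241.61 = 574.8 m.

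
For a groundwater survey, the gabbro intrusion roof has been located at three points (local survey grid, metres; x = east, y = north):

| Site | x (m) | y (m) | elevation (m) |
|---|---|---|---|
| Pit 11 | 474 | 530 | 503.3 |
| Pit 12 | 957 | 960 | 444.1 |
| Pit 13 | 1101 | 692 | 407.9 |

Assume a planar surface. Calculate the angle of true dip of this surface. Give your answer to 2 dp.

Two edge vectors: Pit 11→Pit 12 = (483, 430, -59.2), Pit 11→Pit 13 = (627, 162, -95.4).
Normal n = (Pit 11→Pit 12) × (Pit 11→Pit 13) = (-31431.6, 8959.8, -191364).
So ∂z/∂x = −n_x/n_z = −0.16425 and ∂z/∂y = −n_y/n_z = 0.04682.
Gradient magnitude |∇z| = √(a² + b²) = √(0.02698 + 0.00219) = 0.17079.
True dip = arctan(0.17079) = 9.69°, dipping toward ESE (azimuth ≈ 106°).

9.69°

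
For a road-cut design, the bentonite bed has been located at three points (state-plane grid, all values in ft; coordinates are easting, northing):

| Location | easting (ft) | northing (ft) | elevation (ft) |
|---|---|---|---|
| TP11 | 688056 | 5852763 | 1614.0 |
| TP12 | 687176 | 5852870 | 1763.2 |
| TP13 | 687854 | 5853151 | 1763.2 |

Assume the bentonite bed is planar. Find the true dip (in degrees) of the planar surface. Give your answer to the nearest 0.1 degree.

18.9°

Let the plane be z = a·easting + b·northing + c.
TP12−TP11: −880a + 107b = 149.2;  TP13−TP11: −202a + 388b = 149.2.
Solving gives a = −0.13109, b = 0.31629.
Gradient magnitude |∇z| = √(a² + b²) = √(0.01718 + 0.10004) = 0.34238.
True dip = arctan(0.34238) = 18.9°, dipping toward SSE (azimuth ≈ 157°).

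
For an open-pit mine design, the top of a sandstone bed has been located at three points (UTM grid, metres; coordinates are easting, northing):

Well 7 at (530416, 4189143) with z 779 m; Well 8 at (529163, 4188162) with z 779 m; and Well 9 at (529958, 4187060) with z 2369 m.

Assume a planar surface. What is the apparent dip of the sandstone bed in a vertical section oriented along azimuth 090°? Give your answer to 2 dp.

35.83°

Let the plane be z = a·easting + b·northing + c.
Well 8−Well 7: −1253a − 981b = 0;  Well 9−Well 7: −458a − 2083b = 1590.
Solving gives a = 0.72189, b = −0.92205.
Unit vector along 090° is (sin 90°, cos 90°) = (1.0000, 0.0000).
Slope in that direction = a·(1.0000) + b·(0.0000) = 0.72189.
Apparent dip = arctan|0.72189| = 35.83° (true dip is 49.5°, so apparent ≤ true as expected).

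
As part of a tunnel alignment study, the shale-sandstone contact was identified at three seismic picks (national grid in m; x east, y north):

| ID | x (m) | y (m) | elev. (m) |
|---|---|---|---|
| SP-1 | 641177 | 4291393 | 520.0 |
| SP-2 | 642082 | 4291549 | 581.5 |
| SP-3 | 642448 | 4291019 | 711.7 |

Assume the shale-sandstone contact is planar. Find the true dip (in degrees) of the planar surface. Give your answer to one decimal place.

11.5°

Let the plane be z = a·x + b·y + c.
SP-2−SP-1: 905a + 156b = 61.5;  SP-3−SP-1: 1271a − 374b = 191.7.
Solving gives a = 0.09857, b = −0.17759.
Gradient magnitude |∇z| = √(a² + b²) = √(0.00972 + 0.03154) = 0.20311.
True dip = arctan(0.20311) = 11.5°, dipping toward NNW (azimuth ≈ 331°).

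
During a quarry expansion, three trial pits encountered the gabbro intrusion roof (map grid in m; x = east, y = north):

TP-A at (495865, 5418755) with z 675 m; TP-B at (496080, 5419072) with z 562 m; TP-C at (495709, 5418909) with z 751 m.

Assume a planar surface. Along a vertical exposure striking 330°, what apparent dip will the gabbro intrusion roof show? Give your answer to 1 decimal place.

Two edge vectors: TP-A→TP-B = (215, 317, -113), TP-A→TP-C = (-156, 154, 76).
Normal n = (TP-A→TP-B) × (TP-A→TP-C) = (41494, 1288, 82562).
So ∂z/∂x = −n_x/n_z = −0.50258 and ∂z/∂y = −n_y/n_z = −0.01560.
Unit vector along 330° is (sin 330°, cos 330°) = (-0.5000, 0.8660).
Slope in that direction = a·(-0.5000) + b·(0.8660) = 0.23778.
Apparent dip = arctan|0.23778| = 13.4° (true dip is 26.7°, so apparent ≤ true as expected).

13.4°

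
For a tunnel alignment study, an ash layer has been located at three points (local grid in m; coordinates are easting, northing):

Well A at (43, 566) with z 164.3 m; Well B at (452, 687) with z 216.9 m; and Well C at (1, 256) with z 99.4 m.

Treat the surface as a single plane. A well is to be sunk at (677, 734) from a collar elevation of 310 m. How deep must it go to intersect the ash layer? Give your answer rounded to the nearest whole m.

Two edge vectors: Well A→Well B = (409, 121, 52.6), Well A→Well C = (-42, -310, -64.9).
Normal n = (Well A→Well B) × (Well A→Well C) = (8453.1, 24334.9, -121708).
So ∂z/∂easting = −n_x/n_z = 0.06945 and ∂z/∂northing = −n_y/n_z = 0.19994.
Intercept c from Well A: 164.3 − 2.99 − 113.17 = 48.14.
At (677, 734): z_contact = 47.0 + 146.8 + 48.14 = 241.9 m.
Depth below ground = 310 − 241.9 = 68 m.

68 m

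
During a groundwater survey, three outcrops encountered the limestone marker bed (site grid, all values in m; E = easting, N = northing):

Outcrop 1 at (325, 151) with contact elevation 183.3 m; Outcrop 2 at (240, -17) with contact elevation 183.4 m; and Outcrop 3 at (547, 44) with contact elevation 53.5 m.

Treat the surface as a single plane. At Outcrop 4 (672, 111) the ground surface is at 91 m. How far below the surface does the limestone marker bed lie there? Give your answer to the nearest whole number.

80 m

Two edge vectors: Outcrop 1→Outcrop 2 = (-85, -168, 0.1), Outcrop 1→Outcrop 3 = (222, -107, -129.8).
Normal n = (Outcrop 1→Outcrop 2) × (Outcrop 1→Outcrop 3) = (21817.1, -11010.8, 46391).
So ∂z/∂E = −n_x/n_z = −0.47029 and ∂z/∂N = −n_y/n_z = 0.23735.
Intercept c from Outcrop 1: 183.3 + 152.84 − 35.84 = 300.30.
At (672, 111): z_contact = −316.0 + 26.3 + 300.30 = 10.6 m.
Depth below ground = 91 − 10.6 = 80 m.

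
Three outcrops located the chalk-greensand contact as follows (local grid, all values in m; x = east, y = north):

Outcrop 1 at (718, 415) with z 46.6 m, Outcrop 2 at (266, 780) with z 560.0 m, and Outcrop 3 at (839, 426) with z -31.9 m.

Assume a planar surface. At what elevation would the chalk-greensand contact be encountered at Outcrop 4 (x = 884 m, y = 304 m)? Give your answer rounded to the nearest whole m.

Let the plane be z = a·x + b·y + c.
Outcrop 2−Outcrop 1: −452a + 365b = 513.4;  Outcrop 3−Outcrop 1: 121a + 11b = −78.5.
Solving gives a = −0.69805, b = 0.54215.
Then c = 46.6 − a·718 − b·415 = 322.81.
At (884, 304): z = −617.1 + 164.8 + 322.81 = -129.5 m.

-129 m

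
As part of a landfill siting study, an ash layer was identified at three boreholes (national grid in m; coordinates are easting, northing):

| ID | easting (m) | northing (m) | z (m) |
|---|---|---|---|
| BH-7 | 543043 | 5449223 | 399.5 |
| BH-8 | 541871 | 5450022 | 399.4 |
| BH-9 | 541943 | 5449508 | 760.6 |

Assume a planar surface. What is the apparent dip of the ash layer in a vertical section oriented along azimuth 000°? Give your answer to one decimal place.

37.8°

Two edge vectors: BH-7→BH-8 = (-1172, 799, -0.1), BH-7→BH-9 = (-1100, 285, 361.1).
Normal n = (BH-7→BH-8) × (BH-7→BH-9) = (288547.4, 423319.2, 544880).
So ∂z/∂easting = −n_x/n_z = −0.52956 and ∂z/∂northing = −n_y/n_z = −0.77690.
Unit vector along 000° is (sin 0°, cos 0°) = (0.0000, 1.0000).
Slope in that direction = a·(0.0000) + b·(1.0000) = −0.77690.
Apparent dip = arctan|0.77690| = 37.8° (true dip is 43.2°, so apparent ≤ true as expected).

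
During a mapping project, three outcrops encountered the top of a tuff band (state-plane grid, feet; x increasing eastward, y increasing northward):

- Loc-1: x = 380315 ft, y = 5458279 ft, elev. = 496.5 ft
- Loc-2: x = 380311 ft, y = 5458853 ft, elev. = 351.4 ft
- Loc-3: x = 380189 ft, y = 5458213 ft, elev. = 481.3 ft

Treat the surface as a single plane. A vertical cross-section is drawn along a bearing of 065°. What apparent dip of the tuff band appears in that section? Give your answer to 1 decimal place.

7.0°

Two edge vectors: Loc-1→Loc-2 = (-4, 574, -145.1), Loc-1→Loc-3 = (-126, -66, -15.2).
Normal n = (Loc-1→Loc-2) × (Loc-1→Loc-3) = (-18301.4, 18221.8, 72588).
So ∂z/∂x = −n_x/n_z = 0.25213 and ∂z/∂y = −n_y/n_z = −0.25103.
Unit vector along 065° is (sin 65°, cos 65°) = (0.9063, 0.4226).
Slope in that direction = a·(0.9063) + b·(0.4226) = 0.12241.
Apparent dip = arctan|0.12241| = 7.0° (true dip is 19.6°, so apparent ≤ true as expected).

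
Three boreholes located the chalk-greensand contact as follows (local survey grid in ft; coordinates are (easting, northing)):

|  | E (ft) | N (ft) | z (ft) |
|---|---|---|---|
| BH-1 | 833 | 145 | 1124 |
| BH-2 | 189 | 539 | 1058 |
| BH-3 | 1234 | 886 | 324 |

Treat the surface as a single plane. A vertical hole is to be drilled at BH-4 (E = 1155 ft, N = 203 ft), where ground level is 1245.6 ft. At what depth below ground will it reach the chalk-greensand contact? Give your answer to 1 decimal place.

306.1 ft

Let the plane be z = a·E + b·N + c.
BH-2−BH-1: −644a + 394b = −66;  BH-3−BH-1: 401a + 741b = −800.
Solving gives a = −0.419230, b = −0.852751.
Then c = 1124 − a·833 − b·145 = 1596.87.
At (1155, 203): z_contact = −484.21 − 173.11 + 1596.87 = 939.55 ft.
Depth below ground = 1245.6 − 939.55 = 306.1 ft.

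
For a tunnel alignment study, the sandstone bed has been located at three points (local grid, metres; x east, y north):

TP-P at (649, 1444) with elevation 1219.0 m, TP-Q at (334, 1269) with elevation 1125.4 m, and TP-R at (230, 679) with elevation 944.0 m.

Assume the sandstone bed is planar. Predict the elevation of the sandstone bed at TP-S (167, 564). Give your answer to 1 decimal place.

Let the plane be z = a·x + b·y + c.
TP-Q−TP-P: −315a − 175b = −93.6;  TP-R−TP-P: −419a − 765b = −275.
Solving gives a = 0.140048, b = 0.282771.
Then c = 1219 − a·649 − b·1444 = 719.79.
At (167, 564): z = 23.4 + 159.5 + 719.79 = 902.7 m.

902.7 m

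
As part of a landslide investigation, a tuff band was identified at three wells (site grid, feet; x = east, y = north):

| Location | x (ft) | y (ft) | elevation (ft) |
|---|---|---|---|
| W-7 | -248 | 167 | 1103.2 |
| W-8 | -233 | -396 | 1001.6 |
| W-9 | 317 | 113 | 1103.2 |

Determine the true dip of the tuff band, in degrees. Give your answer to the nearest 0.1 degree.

Two edge vectors: W-7→W-8 = (15, -563, -101.6), W-7→W-9 = (565, -54, 0).
Normal n = (W-7→W-8) × (W-7→W-9) = (-5486.4, -57404, 317285).
So ∂z/∂x = −n_x/n_z = 0.01729 and ∂z/∂y = −n_y/n_z = 0.18092.
Gradient magnitude |∇z| = √(a² + b²) = √(0.00030 + 0.03273) = 0.18175.
True dip = arctan(0.18175) = 10.3°, dipping toward S (azimuth ≈ 185°).

10.3°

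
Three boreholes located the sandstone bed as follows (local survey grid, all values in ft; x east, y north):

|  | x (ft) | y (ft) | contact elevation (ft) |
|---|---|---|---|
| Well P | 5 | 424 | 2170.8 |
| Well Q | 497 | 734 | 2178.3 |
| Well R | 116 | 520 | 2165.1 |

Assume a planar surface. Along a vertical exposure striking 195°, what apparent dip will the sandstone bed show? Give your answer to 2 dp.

Let the plane be z = a·x + b·y + c.
Well Q−Well P: 492a + 310b = 7.5;  Well R−Well P: 111a + 96b = −5.7.
Solving gives a = 0.19396, b = −0.28365.
Unit vector along 195° is (sin 195°, cos 195°) = (-0.2588, -0.9659).
Slope in that direction = a·(-0.2588) + b·(-0.9659) = 0.22378.
Apparent dip = arctan|0.22378| = 12.61° (true dip is 19.0°, so apparent ≤ true as expected).

12.61°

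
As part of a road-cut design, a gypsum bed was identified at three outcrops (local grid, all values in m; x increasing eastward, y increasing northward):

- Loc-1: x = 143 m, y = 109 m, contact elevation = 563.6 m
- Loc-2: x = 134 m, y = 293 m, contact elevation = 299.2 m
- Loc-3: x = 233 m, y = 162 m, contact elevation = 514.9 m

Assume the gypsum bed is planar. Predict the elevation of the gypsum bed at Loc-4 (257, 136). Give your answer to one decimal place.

Two edge vectors: Loc-1→Loc-2 = (-9, 184, -264.4), Loc-1→Loc-3 = (90, 53, -48.7).
Normal n = (Loc-1→Loc-2) × (Loc-1→Loc-3) = (5052.4, -24234.3, -17037).
So ∂z/∂x = −n_x/n_z = 0.29655 and ∂z/∂y = −n_y/n_z = −1.42245.
Intercept c from Loc-1: 563.6 − 42.41 + 155.05 = 676.24.
At (257, 136): z = 76.2 − 193.5 + 676.24 = 559.0 m.

559.0 m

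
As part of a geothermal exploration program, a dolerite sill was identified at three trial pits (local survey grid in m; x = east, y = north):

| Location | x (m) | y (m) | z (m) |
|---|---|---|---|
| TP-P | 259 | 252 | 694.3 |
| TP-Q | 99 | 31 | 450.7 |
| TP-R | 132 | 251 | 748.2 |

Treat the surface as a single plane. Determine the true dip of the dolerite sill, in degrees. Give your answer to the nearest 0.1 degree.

56.0°

Let the plane be z = a·x + b·y + c.
TP-Q−TP-P: −160a − 221b = −243.6;  TP-R−TP-P: −127a − 1b = 53.9.
Solving gives a = −0.43557, b = 1.41761.
Gradient magnitude |∇z| = √(a² + b²) = √(0.18972 + 2.00961) = 1.48302.
True dip = arctan(1.48302) = 56.0°, dipping toward SSE (azimuth ≈ 163°).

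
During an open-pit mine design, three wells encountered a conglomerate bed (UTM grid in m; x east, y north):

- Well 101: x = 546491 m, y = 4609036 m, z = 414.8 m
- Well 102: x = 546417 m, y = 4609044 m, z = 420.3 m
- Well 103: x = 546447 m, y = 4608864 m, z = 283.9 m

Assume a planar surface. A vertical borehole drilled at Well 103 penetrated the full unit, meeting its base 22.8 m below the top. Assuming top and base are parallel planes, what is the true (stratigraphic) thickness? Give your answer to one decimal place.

18.2 m

Two edge vectors: Well 101→Well 102 = (-74, 8, 5.5), Well 101→Well 103 = (-44, -172, -130.9).
Normal n = (Well 101→Well 102) × (Well 101→Well 103) = (-101.2, -9928.6, 13080).
So ∂z/∂x = −n_x/n_z = 0.00774 and ∂z/∂y = −n_y/n_z = 0.75907.
|∇z| = √(a²+b²) = 0.75911, so dip δ = arctan(0.75911) = 37.20°.
True thickness = vertical thickness × cos δ = 22.8 × cos 37.20° = 18.2 m.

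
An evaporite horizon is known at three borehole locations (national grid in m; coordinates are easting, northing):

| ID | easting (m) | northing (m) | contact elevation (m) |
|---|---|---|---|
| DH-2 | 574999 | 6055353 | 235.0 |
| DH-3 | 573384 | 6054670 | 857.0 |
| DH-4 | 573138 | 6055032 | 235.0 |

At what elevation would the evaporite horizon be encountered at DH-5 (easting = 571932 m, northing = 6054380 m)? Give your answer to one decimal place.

917.8 m

Two edge vectors: DH-2→DH-3 = (-1615, -683, 622), DH-2→DH-4 = (-1861, -321, 0).
Normal n = (DH-2→DH-3) × (DH-2→DH-4) = (199662, -1157542, -752648).
So ∂z/∂easting = −n_x/n_z = 0.265279387 and ∂z/∂northing = −n_y/n_z = −1.537959312.
Intercept c from DH-2: 235 − 152535.38 + 9312886.53 = 9160586.15.
At (571932, 6054380): z = 151721.8 − 9311390.1 + 9160586.15 = 917.8 m.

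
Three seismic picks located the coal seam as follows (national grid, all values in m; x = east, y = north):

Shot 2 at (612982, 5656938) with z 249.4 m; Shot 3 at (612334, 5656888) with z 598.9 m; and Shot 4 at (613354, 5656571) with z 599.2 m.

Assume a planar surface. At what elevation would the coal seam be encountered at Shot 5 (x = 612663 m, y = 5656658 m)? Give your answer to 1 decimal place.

Let the plane be z = a·x + b·y + c.
Shot 3−Shot 2: −648a − 50b = 349.5;  Shot 4−Shot 2: 372a − 367b = 349.8.
Solving gives a = −0.432018673, b = −1.391038001.
Then c = 249.4 − a·612982 − b·5656938 = 8134084.80.
At (612663, 5656658): z = −264681.9 − 7868626.2 + 8134084.80 = 776.7 m.

776.7 m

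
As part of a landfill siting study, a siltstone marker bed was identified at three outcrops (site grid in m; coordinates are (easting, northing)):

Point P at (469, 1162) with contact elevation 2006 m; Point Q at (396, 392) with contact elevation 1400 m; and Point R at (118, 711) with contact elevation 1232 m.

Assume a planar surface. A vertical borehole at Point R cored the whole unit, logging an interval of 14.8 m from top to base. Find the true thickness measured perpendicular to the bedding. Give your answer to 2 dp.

8.17 m

Two edge vectors: Point P→Point Q = (-73, -770, -606), Point P→Point R = (-351, -451, -774).
Normal n = (Point P→Point Q) × (Point P→Point R) = (322674, 156204, -237347).
So ∂z/∂E = −n_x/n_z = 1.35950 and ∂z/∂N = −n_y/n_z = 0.65813.
|∇z| = √(a²+b²) = 1.51042, so dip δ = arctan(1.51042) = 56.49°.
True thickness = vertical thickness × cos δ = 14.8 × cos 56.49° = 8.17 m.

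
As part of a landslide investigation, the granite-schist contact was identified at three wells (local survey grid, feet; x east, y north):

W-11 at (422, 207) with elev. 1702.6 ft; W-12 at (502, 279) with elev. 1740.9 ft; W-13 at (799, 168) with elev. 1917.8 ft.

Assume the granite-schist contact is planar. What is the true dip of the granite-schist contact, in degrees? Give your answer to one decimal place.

Let the plane be z = a·x + b·y + c.
W-12−W-11: 80a + 72b = 38.3;  W-13−W-11: 377a − 39b = 215.2.
Solving gives a = 0.56133, b = −0.09176.
Gradient magnitude |∇z| = √(a² + b²) = √(0.31509 + 0.00842) = 0.56878.
True dip = arctan(0.56878) = 29.6°, dipping toward W (azimuth ≈ 279°).

29.6°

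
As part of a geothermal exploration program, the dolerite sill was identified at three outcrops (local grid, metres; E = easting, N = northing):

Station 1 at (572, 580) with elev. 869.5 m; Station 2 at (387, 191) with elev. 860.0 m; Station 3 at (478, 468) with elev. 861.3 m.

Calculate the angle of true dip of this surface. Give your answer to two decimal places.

7.96°

Two edge vectors: Station 1→Station 2 = (-185, -389, -9.5), Station 1→Station 3 = (-94, -112, -8.2).
Normal n = (Station 1→Station 2) × (Station 1→Station 3) = (2125.8, -624, -15846).
So ∂z/∂E = −n_x/n_z = 0.13415 and ∂z/∂N = −n_y/n_z = −0.03938.
Gradient magnitude |∇z| = √(a² + b²) = √(0.01800 + 0.00155) = 0.13981.
True dip = arctan(0.13981) = 7.96°, dipping toward WNW (azimuth ≈ 286°).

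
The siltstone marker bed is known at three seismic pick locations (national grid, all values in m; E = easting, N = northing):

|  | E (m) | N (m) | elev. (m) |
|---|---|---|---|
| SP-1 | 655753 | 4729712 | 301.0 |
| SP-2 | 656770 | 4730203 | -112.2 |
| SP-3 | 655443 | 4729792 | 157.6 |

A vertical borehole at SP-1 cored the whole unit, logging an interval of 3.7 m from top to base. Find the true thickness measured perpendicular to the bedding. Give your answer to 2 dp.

2.39 m

Two edge vectors: SP-1→SP-2 = (1017, 491, -413.2), SP-1→SP-3 = (-310, 80, -143.4).
Normal n = (SP-1→SP-2) × (SP-1→SP-3) = (-37353.4, 273929.8, 233570).
So ∂z/∂E = −n_x/n_z = 0.15992 and ∂z/∂N = −n_y/n_z = −1.17280.
|∇z| = √(a²+b²) = 1.18365, so dip δ = arctan(1.18365) = 49.81°.
True thickness = vertical thickness × cos δ = 3.7 × cos 49.81° = 2.39 m.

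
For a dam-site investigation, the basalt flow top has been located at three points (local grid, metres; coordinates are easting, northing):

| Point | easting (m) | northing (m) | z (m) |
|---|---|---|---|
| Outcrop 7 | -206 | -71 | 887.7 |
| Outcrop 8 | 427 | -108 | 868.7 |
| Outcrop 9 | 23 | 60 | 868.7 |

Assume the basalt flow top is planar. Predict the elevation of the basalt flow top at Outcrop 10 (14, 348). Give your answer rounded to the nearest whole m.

845 m

Let the plane be z = a·easting + b·northing + c.
Outcrop 8−Outcrop 7: 633a − 37b = −19;  Outcrop 9−Outcrop 7: 229a + 131b = −19.
Solving gives a = −0.03492, b = −0.08399.
Then c = 887.7 − a·-206 − b·-71 = 874.54.
At (14, 348): z = −0.5 − 29.2 + 874.54 = 844.8 m.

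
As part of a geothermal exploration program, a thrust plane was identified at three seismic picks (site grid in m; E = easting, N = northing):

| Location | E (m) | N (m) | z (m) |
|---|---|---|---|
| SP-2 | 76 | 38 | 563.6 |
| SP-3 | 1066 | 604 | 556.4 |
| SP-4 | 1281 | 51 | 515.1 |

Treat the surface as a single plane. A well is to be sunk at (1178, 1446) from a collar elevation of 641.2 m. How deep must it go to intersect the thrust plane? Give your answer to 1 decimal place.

39.9 m

Two edge vectors: SP-2→SP-3 = (990, 566, -7.2), SP-2→SP-4 = (1205, 13, -48.5).
Normal n = (SP-2→SP-3) × (SP-2→SP-4) = (-27357.4, 39339, -669160).
So ∂z/∂E = −n_x/n_z = −0.040883 and ∂z/∂N = −n_y/n_z = 0.058789.
Intercept c from SP-2: 563.6 + 3.11 − 2.23 = 564.47.
At (1178, 1446): z_contact = −48.16 + 85.01 + 564.47 = 601.32 m.
Depth below ground = 641.2 − 601.32 = 39.9 m.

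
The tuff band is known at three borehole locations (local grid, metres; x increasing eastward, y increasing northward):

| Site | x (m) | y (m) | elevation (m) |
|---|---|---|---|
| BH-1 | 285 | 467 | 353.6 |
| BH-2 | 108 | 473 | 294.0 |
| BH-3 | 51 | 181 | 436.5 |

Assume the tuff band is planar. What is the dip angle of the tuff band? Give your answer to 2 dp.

Let the plane be z = a·x + b·y + c.
BH-2−BH-1: −177a + 6b = −59.6;  BH-3−BH-1: −234a − 286b = 82.9.
Solving gives a = 0.31808, b = −0.55010.
Gradient magnitude |∇z| = √(a² + b²) = √(0.10117 + 0.30261) = 0.63544.
True dip = arctan(0.63544) = 32.43°, dipping toward NNW (azimuth ≈ 330°).

32.43°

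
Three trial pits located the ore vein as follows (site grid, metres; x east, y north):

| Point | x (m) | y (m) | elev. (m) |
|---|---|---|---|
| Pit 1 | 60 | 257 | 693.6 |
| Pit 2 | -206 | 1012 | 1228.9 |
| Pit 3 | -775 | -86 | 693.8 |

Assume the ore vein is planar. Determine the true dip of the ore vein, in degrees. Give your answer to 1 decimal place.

Let the plane be z = a·x + b·y + c.
Pit 2−Pit 1: −266a + 755b = 535.3;  Pit 3−Pit 1: −835a − 343b = 0.2.
Solving gives a = −0.25463, b = 0.61930.
Gradient magnitude |∇z| = √(a² + b²) = √(0.06484 + 0.38353) = 0.66960.
True dip = arctan(0.66960) = 33.8°, dipping toward SSE (azimuth ≈ 158°).

33.8°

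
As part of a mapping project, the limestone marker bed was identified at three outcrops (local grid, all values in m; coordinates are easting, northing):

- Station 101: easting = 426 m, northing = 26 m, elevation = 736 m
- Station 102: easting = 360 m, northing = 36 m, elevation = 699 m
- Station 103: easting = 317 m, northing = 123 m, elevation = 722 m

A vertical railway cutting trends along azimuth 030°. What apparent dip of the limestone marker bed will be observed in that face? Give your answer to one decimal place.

Two edge vectors: Station 101→Station 102 = (-66, 10, -37), Station 101→Station 103 = (-109, 97, -14).
Normal n = (Station 101→Station 102) × (Station 101→Station 103) = (3449, 3109, -5312).
So ∂z/∂easting = −n_x/n_z = 0.64928 and ∂z/∂northing = −n_y/n_z = 0.58528.
Unit vector along 030° is (sin 30°, cos 30°) = (0.5000, 0.8660).
Slope in that direction = a·(0.5000) + b·(0.8660) = 0.83151.
Apparent dip = arctan|0.83151| = 39.7° (true dip is 41.2°, so apparent ≤ true as expected).

39.7°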